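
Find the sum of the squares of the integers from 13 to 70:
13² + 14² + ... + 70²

Use ∑_{k=1}^{n} k² = n(n+1)(2n+1)/6, then subtract the first 12 terms.
∑_{k=1}^{70} k² = 70×71×141/6 = 116795
∑_{k=1}^{12} k² = 12×13×25/6 = 650
∑_{k=13}^{70} k² = 116795 - 650 = 116145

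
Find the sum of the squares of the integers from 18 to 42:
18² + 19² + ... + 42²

Use ∑_{k=1}^{n} k² = n(n+1)(2n+1)/6, then subtract the first 17 terms.
∑_{k=1}^{42} k² = 42×43×85/6 = 25585
∑_{k=1}^{17} k² = 17×18×35/6 = 1785
∑_{k=18}^{42} k² = 25585 - 1785 = 23800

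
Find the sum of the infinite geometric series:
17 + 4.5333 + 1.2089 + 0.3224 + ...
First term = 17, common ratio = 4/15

For |r| < 1, S = a / (1 - r)
S = 17 / (1 - (4/15))
S = 17 / (11/15)
S = 255/11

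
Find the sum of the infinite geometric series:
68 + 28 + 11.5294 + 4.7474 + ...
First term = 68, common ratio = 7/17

For |r| < 1, S = a / (1 - r)
S = 68 / (1 - (7/17))
S = 68 / (10/17)
S = 578/5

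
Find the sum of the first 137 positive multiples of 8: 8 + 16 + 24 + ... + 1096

Factor out 8: = 8(1 + 2 + ... + 137) = 8 × n(n+1)/2
= 8 × 137×138/2
= 8 × 9453
= 75624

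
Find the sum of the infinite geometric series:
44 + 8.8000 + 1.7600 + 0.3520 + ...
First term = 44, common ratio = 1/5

For |r| < 1, S = a / (1 - r)
S = 44 / (1 - (1/5))
S = 44 / (4/5)
S = 55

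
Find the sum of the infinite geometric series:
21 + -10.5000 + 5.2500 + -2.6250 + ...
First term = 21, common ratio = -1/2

For |r| < 1, S = a / (1 - r)
S = 21 / (1 - (-1/2))
S = 21 / (3/2)
S = 14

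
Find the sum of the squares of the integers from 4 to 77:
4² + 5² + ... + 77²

Use ∑_{k=1}^{n} k² = n(n+1)(2n+1)/6, then subtract the first 3 terms.
∑_{k=1}^{77} k² = 77×78×155/6 = 155155
∑_{k=1}^{3} k² = 3×4×7/6 = 14
∑_{k=4}^{77} k² = 155155 - 14 = 155141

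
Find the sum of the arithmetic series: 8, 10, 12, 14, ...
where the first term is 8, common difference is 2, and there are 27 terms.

Sₙ = n/2 × (first + last)
Last term = a + (n-1)d = 8 + (27-1)×2 = 60
S_27 = 27/2 × (8 + 60)
S_27 = 27/2 × 68 = 918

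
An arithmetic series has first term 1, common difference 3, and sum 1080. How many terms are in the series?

Using S = n/2 × [2a + (n-1)d]
1080 = n/2 × [2(1) + (n-1)(3)]
1080 = n/2 × [2 + 3n - 3]
2160 = n × [-1 + 3n]
3n² + (-1)n - 2160 = 0
Discriminant: Δ = (-1)² - 4(3)(-2160) = 1 + 25920 = 25921
√Δ = 161
n = [-(-1) + √Δ] / (2·3) = (1 + 161) / 6 = 162 / 6 = 27
(The negative root is discarded since n must be a positive integer.)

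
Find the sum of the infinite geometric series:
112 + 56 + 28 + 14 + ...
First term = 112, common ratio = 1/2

For |r| < 1, S = a / (1 - r)
S = 112 / (1 - (1/2))
S = 112 / (1/2)
S = 224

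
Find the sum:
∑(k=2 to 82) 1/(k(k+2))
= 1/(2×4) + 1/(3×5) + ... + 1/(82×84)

Partial fractions: 1/(k(k+2)) = (1/2)[1/k - 1/(k+2)]
Telescoping leaves the first two and last two terms:
= (1/2)[1/2 + 1/3 - 1/83 - 1/84]
= 1881/4648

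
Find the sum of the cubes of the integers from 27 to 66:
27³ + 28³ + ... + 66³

Use ∑_{k=1}^{n} k³ = [n(n+1)/2]², then subtract the first 26 terms.
∑_{k=1}^{66} k³ = [66×67/2]² = 2211² = 4888521
∑_{k=1}^{26} k³ = [26×27/2]² = 351² = 123201
∑_{k=27}^{66} k³ = 4888521 - 123201 = 4765320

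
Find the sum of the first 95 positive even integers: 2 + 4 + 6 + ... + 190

Sum of first n even numbers = n(n+1)
= 95×96
= 9120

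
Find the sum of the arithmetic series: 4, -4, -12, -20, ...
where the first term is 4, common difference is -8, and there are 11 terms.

Sₙ = n/2 × (first + last)
Last term = a + (n-1)d = 4 + (11-1)×(-8) = -76
S_11 = 11/2 × (4 + (-76))
S_11 = 11/2 × (-72) = -396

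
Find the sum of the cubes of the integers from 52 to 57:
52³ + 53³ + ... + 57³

Use ∑_{k=1}^{n} k³ = [n(n+1)/2]², then subtract the first 51 terms.
∑_{k=1}^{57} k³ = [57×58/2]² = 1653² = 2732409
∑_{k=1}^{51} k³ = [51×52/2]² = 1326² = 1758276
∑_{k=52}^{57} k³ = 2732409 - 1758276 = 974133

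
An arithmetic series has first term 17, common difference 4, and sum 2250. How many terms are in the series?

Using S = n/2 × [2a + (n-1)d]
2250 = n/2 × [2(17) + (n-1)(4)]
2250 = n/2 × [34 + 4n - 4]
4500 = n × [30 + 4n]
4n² + (30)n - 4500 = 0
Discriminant: Δ = (30)² - 4(4)(-4500) = 900 + 72000 = 72900
√Δ = 270
n = [-(30) + √Δ] / (2·4) = (-30 + 270) / 8 = 240 / 8 = 30
(The negative root is discarded since n must be a positive integer.)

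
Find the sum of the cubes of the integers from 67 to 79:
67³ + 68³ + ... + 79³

Use ∑_{k=1}^{n} k³ = [n(n+1)/2]², then subtract the first 66 terms.
∑_{k=1}^{79} k³ = [79×80/2]² = 3160² = 9985600
∑_{k=1}^{66} k³ = [66×67/2]² = 2211² = 4888521
∑_{k=67}^{79} k³ = 9985600 - 4888521 = 5097079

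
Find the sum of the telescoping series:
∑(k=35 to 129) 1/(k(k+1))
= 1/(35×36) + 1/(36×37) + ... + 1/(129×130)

Partial fractions: 1/(k(k+1)) = 1/k - 1/(k+1)
The series telescopes:
= (1/35 - 1/36) + (1/36 - 1/37) + ... + (1/129 - 1/130)
= 1/35 - 1/130
= 19/910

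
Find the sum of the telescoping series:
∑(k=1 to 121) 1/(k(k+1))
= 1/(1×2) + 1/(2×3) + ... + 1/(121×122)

Partial fractions: 1/(k(k+1)) = 1/k - 1/(k+1)
The series telescopes:
= (1/1 - 1/2) + (1/2 - 1/3) + ... + (1/121 - 1/122)
= 1/1 - 1/122
= 121/122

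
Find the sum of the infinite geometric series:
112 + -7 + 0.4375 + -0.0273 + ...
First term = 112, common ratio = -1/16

For |r| < 1, S = a / (1 - r)
S = 112 / (1 - (-1/16))
S = 112 / (17/16)
S = 1792/17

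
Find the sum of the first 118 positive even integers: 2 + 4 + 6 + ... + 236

Sum of first n even numbers = n(n+1)
= 118×119
= 14042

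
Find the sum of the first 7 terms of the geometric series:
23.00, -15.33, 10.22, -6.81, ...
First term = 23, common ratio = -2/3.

Sₙ = a(1 - rⁿ) / (1 - r)
S_7 = 23(1 - (-2/3)^7) / (1 - (-2/3))
S_7 = 23(1 - (-128/2187)) / (5/3)
S_7 = 10649/729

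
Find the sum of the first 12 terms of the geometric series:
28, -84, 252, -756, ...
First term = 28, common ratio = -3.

Sₙ = a(1 - rⁿ) / (1 - r)
S_12 = 28(1 - (-3)^12) / (1 - (-3))
S_12 = 28(1 - 531441) / (4)
S_12 = -3720080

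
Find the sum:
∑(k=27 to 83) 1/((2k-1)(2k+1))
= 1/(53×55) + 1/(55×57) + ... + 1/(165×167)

Partial fractions: 1/((2k-1)(2k+1)) = (1/2)[1/(2k-1) - 1/(2k+1)]
The series telescopes:
= (1/2)[1/53 - 1/167]
= 57/8851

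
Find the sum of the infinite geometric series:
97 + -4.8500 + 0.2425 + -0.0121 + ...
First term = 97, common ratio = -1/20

For |r| < 1, S = a / (1 - r)
S = 97 / (1 - (-1/20))
S = 97 / (21/20)
S = 1940/21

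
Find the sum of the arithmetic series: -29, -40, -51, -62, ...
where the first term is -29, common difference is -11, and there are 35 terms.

Sₙ = n/2 × (first + last)
Last term = a + (n-1)d = -29 + (35-1)×(-11) = -403
S_35 = 35/2 × (-29 + (-403))
S_35 = 35/2 × (-432) = -7560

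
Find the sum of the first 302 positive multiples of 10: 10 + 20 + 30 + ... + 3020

Factor out 10: = 10(1 + 2 + ... + 302) = 10 × n(n+1)/2
= 10 × 302×303/2
= 10 × 45753
= 457530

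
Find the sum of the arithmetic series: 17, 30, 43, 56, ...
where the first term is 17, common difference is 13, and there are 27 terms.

Sₙ = n/2 × (first + last)
Last term = a + (n-1)d = 17 + (27-1)×13 = 355
S_27 = 27/2 × (17 + 355)
S_27 = 27/2 × 372 = 5022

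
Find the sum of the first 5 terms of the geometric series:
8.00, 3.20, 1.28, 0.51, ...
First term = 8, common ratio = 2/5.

Sₙ = a(1 - rⁿ) / (1 - r)
S_5 = 8(1 - (2/5)^5) / (1 - (2/5))
S_5 = 8(1 - (32/3125)) / (3/5)
S_5 = 8248/625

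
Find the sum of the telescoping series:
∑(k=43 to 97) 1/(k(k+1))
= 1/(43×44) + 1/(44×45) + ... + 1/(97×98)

Partial fractions: 1/(k(k+1)) = 1/k - 1/(k+1)
The series telescopes:
= (1/43 - 1/44) + (1/44 - 1/45) + ... + (1/97 - 1/98)
= 1/43 - 1/98
= 55/4214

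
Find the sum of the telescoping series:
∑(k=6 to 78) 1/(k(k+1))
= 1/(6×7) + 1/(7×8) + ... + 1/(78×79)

Partial fractions: 1/(k(k+1)) = 1/k - 1/(k+1)
The series telescopes:
= (1/6 - 1/7) + (1/7 - 1/8) + ... + (1/78 - 1/79)
= 1/6 - 1/79
= 73/474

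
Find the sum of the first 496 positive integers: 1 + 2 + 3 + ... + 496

Formula: ∑k = n(n+1)/2
= 496×497/2
= 246512/2
= 123256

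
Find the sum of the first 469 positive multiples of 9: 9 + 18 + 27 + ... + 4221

Factor out 9: = 9(1 + 2 + ... + 469) = 9 × n(n+1)/2
= 9 × 469×470/2
= 9 × 110215
= 991935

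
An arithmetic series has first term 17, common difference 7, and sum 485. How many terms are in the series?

Using S = n/2 × [2a + (n-1)d]
485 = n/2 × [2(17) + (n-1)(7)]
485 = n/2 × [34 + 7n - 7]
970 = n × [27 + 7n]
7n² + (27)n - 970 = 0
Discriminant: Δ = (27)² - 4(7)(-970) = 729 + 27160 = 27889
√Δ = 167
n = [-(27) + √Δ] / (2·7) = (-27 + 167) / 14 = 140 / 14 = 10
(The negative root is discarded since n must be a positive integer.)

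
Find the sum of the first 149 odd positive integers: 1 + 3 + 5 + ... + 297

Sum of first n odd numbers = n²
= 149²
= 22201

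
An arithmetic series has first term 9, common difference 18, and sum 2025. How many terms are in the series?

Using S = n/2 × [2a + (n-1)d]
2025 = n/2 × [2(9) + (n-1)(18)]
2025 = n/2 × [18 + 18n - 18]
4050 = n × [0 + 18n]
18n² + (0)n - 4050 = 0
Discriminant: Δ = (0)² - 4(18)(-4050) = 0 + 291600 = 291600
√Δ = 540
n = [-(0) + √Δ] / (2·18) = (0 + 540) / 36 = 540 / 36 = 15
(The negative root is discarded since n must be a positive integer.)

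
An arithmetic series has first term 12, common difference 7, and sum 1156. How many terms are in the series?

Using S = n/2 × [2a + (n-1)d]
1156 = n/2 × [2(12) + (n-1)(7)]
1156 = n/2 × [24 + 7n - 7]
2312 = n × [17 + 7n]
7n² + (17)n - 2312 = 0
Discriminant: Δ = (17)² - 4(7)(-2312) = 289 + 64736 = 65025
√Δ = 255
n = [-(17) + √Δ] / (2·7) = (-17 + 255) / 14 = 238 / 14 = 17
(The negative root is discarded since n must be a positive integer.)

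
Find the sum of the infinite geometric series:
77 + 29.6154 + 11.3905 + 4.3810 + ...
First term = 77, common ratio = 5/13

For |r| < 1, S = a / (1 - r)
S = 77 / (1 - (5/13))
S = 77 / (8/13)
S = 1001/8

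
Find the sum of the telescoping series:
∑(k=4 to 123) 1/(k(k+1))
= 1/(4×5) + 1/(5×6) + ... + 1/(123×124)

Partial fractions: 1/(k(k+1)) = 1/k - 1/(k+1)
The series telescopes:
= (1/4 - 1/5) + (1/5 - 1/6) + ... + (1/123 - 1/124)
= 1/4 - 1/124
= 15/62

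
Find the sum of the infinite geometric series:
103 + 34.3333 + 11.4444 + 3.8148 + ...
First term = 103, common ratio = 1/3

For |r| < 1, S = a / (1 - r)
S = 103 / (1 - (1/3))
S = 103 / (2/3)
S = 309/2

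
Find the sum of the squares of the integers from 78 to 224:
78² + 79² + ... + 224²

Use ∑_{k=1}^{n} k² = n(n+1)(2n+1)/6, then subtract the first 77 terms.
∑_{k=1}^{224} k² = 224×225×449/6 = 3771600
∑_{k=1}^{77} k² = 77×78×155/6 = 155155
∑_{k=78}^{224} k² = 3771600 - 155155 = 3616445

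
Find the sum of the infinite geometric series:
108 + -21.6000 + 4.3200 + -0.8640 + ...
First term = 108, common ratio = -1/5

For |r| < 1, S = a / (1 - r)
S = 108 / (1 - (-1/5))
S = 108 / (6/5)
S = 90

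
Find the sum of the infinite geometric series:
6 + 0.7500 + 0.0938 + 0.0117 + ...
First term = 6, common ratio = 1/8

For |r| < 1, S = a / (1 - r)
S = 6 / (1 - (1/8))
S = 6 / (7/8)
S = 48/7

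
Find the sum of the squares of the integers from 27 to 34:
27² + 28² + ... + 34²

Use ∑_{k=1}^{n} k² = n(n+1)(2n+1)/6, then subtract the first 26 terms.
∑_{k=1}^{34} k² = 34×35×69/6 = 13685
∑_{k=1}^{26} k² = 26×27×53/6 = 6201
∑_{k=27}^{34} k² = 13685 - 6201 = 7484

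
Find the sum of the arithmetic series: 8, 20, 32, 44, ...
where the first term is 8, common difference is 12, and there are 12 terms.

Sₙ = n/2 × (first + last)
Last term = a + (n-1)d = 8 + (12-1)×12 = 140
S_12 = 12/2 × (8 + 140)
S_12 = 12/2 × 148 = 888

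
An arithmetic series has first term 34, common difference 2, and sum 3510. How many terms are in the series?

Using S = n/2 × [2a + (n-1)d]
3510 = n/2 × [2(34) + (n-1)(2)]
3510 = n/2 × [68 + 2n - 2]
7020 = n × [66 + 2n]
2n² + (66)n - 7020 = 0
Discriminant: Δ = (66)² - 4(2)(-7020) = 4356 + 56160 = 60516
√Δ = 246
n = [-(66) + √Δ] / (2·2) = (-66 + 246) / 4 = 180 / 4 = 45
(The negative root is discarded since n must be a positive integer.)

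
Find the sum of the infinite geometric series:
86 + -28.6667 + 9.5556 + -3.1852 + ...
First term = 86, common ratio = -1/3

For |r| < 1, S = a / (1 - r)
S = 86 / (1 - (-1/3))
S = 86 / (4/3)
S = 129/2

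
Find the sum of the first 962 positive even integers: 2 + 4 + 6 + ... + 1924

Sum of first n even numbers = n(n+1)
= 962×963
= 926406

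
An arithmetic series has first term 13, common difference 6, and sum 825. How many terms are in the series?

Using S = n/2 × [2a + (n-1)d]
825 = n/2 × [2(13) + (n-1)(6)]
825 = n/2 × [26 + 6n - 6]
1650 = n × [20 + 6n]
6n² + (20)n - 1650 = 0
Discriminant: Δ = (20)² - 4(6)(-1650) = 400 + 39600 = 40000
√Δ = 200
n = [-(20) + √Δ] / (2·6) = (-20 + 200) / 12 = 180 / 12 = 15
(The negative root is discarded since n must be a positive integer.)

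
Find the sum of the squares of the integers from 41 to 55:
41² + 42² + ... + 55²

Use ∑_{k=1}^{n} k² = n(n+1)(2n+1)/6, then subtract the first 40 terms.
∑_{k=1}^{55} k² = 55×56×111/6 = 56980
∑_{k=1}^{40} k² = 40×41×81/6 = 22140
∑_{k=41}^{55} k² = 56980 - 22140 = 34840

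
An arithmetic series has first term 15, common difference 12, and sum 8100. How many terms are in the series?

Using S = n/2 × [2a + (n-1)d]
8100 = n/2 × [2(15) + (n-1)(12)]
8100 = n/2 × [30 + 12n - 12]
16200 = n × [18 + 12n]
12n² + (18)n - 16200 = 0
Discriminant: Δ = (18)² - 4(12)(-16200) = 324 + 777600 = 777924
√Δ = 882
n = [-(18) + √Δ] / (2·12) = (-18 + 882) / 24 = 864 / 24 = 36
(The negative root is discarded since n must be a positive integer.)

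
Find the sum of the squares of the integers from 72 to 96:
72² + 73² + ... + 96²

Use ∑_{k=1}^{n} k² = n(n+1)(2n+1)/6, then subtract the first 71 terms.
∑_{k=1}^{96} k² = 96×97×193/6 = 299536
∑_{k=1}^{71} k² = 71×72×143/6 = 121836
∑_{k=72}^{96} k² = 299536 - 121836 = 177700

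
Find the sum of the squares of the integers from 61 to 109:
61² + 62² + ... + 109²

Use ∑_{k=1}^{n} k² = n(n+1)(2n+1)/6, then subtract the first 60 terms.
∑_{k=1}^{109} k² = 109×110×219/6 = 437635
∑_{k=1}^{60} k² = 60×61×121/6 = 73810
∑_{k=61}^{109} k² = 437635 - 73810 = 363825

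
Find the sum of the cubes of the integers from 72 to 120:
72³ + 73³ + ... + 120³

Use ∑_{k=1}^{n} k³ = [n(n+1)/2]², then subtract the first 71 terms.
∑_{k=1}^{120} k³ = [120×121/2]² = 7260² = 52707600
∑_{k=1}^{71} k³ = [71×72/2]² = 2556² = 6533136
∑_{k=72}^{120} k³ = 52707600 - 6533136 = 46174464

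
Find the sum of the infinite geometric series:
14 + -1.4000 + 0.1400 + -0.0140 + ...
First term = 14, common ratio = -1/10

For |r| < 1, S = a / (1 - r)
S = 14 / (1 - (-1/10))
S = 14 / (11/10)
S = 140/11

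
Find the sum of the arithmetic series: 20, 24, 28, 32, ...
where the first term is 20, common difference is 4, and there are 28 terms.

Sₙ = n/2 × (first + last)
Last term = a + (n-1)d = 20 + (28-1)×4 = 128
S_28 = 28/2 × (20 + 128)
S_28 = 28/2 × 148 = 2072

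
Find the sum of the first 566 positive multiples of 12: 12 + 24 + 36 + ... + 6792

Factor out 12: = 12(1 + 2 + ... + 566) = 12 × n(n+1)/2
= 12 × 566×567/2
= 12 × 160461
= 1925532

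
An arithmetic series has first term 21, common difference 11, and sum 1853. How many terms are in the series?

Using S = n/2 × [2a + (n-1)d]
1853 = n/2 × [2(21) + (n-1)(11)]
1853 = n/2 × [42 + 11n - 11]
3706 = n × [31 + 11n]
11n² + (31)n - 3706 = 0
Discriminant: Δ = (31)² - 4(11)(-3706) = 961 + 163064 = 164025
√Δ = 405
n = [-(31) + √Δ] / (2·11) = (-31 + 405) / 22 = 374 / 22 = 17
(The negative root is discarded since n must be a positive integer.)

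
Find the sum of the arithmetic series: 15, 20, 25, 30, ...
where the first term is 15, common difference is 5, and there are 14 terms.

Sₙ = n/2 × (first + last)
Last term = a + (n-1)d = 15 + (14-1)×5 = 80
S_14 = 14/2 × (15 + 80)
S_14 = 14/2 × 95 = 665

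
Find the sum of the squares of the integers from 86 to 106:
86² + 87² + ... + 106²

Use ∑_{k=1}^{n} k² = n(n+1)(2n+1)/6, then subtract the first 85 terms.
∑_{k=1}^{106} k² = 106×107×213/6 = 402641
∑_{k=1}^{85} k² = 85×86×171/6 = 208335
∑_{k=86}^{106} k² = 402641 - 208335 = 194306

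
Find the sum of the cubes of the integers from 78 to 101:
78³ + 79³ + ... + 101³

Use ∑_{k=1}^{n} k³ = [n(n+1)/2]², then subtract the first 77 terms.
∑_{k=1}^{101} k³ = [101×102/2]² = 5151² = 26532801
∑_{k=1}^{77} k³ = [77×78/2]² = 3003² = 9018009
∑_{k=78}^{101} k³ = 26532801 - 9018009 = 17514792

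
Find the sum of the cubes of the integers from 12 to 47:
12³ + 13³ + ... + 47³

Use ∑_{k=1}^{n} k³ = [n(n+1)/2]², then subtract the first 11 terms.
∑_{k=1}^{47} k³ = [47×48/2]² = 1128² = 1272384
∑_{k=1}^{11} k³ = [11×12/2]² = 66² = 4356
∑_{k=12}^{47} k³ = 1272384 - 4356 = 1268028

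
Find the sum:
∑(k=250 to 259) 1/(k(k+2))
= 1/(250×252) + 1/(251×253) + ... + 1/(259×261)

Partial fractions: 1/(k(k+2)) = (1/2)[1/k - 1/(k+2)]
Telescoping leaves the first two and last two terms:
= (1/2)[1/250 + 1/251 - 1/260 - 1/261]
= 130511/851643000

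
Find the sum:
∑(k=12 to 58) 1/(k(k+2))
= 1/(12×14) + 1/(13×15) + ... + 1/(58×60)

Partial fractions: 1/(k(k+2)) = (1/2)[1/k - 1/(k+2)]
Telescoping leaves the first two and last two terms:
= (1/2)[1/12 + 1/13 - 1/59 - 1/60]
= 1457/23010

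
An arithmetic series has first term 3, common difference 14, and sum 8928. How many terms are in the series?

Using S = n/2 × [2a + (n-1)d]
8928 = n/2 × [2(3) + (n-1)(14)]
8928 = n/2 × [6 + 14n - 14]
17856 = n × [-8 + 14n]
14n² + (-8)n - 17856 = 0
Discriminant: Δ = (-8)² - 4(14)(-17856) = 64 + 999936 = 1000000
√Δ = 1000
n = [-(-8) + √Δ] / (2·14) = (8 + 1000) / 28 = 1008 / 28 = 36
(The negative root is discarded since n must be a positive integer.)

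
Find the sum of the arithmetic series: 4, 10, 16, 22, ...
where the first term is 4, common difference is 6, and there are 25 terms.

Sₙ = n/2 × (first + last)
Last term = a + (n-1)d = 4 + (25-1)×6 = 148
S_25 = 25/2 × (4 + 148)
S_25 = 25/2 × 152 = 1900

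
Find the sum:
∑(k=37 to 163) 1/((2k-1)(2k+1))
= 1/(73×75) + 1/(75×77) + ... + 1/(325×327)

Partial fractions: 1/((2k-1)(2k+1)) = (1/2)[1/(2k-1) - 1/(2k+1)]
The series telescopes:
= (1/2)[1/73 - 1/327]
= 127/23871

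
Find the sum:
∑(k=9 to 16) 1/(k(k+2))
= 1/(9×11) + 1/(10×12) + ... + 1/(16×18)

Partial fractions: 1/(k(k+2)) = (1/2)[1/k - 1/(k+2)]
Telescoping leaves the first two and last two terms:
= (1/2)[1/9 + 1/10 - 1/17 - 1/18]
= 37/765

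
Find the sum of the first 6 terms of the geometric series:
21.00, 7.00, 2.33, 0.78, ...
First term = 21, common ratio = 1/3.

Sₙ = a(1 - rⁿ) / (1 - r)
S_6 = 21(1 - (1/3)^6) / (1 - (1/3))
S_6 = 21(1 - (1/729)) / (2/3)
S_6 = 2548/81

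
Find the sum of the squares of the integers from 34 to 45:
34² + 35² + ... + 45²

Use ∑_{k=1}^{n} k² = n(n+1)(2n+1)/6, then subtract the first 33 terms.
∑_{k=1}^{45} k² = 45×46×91/6 = 31395
∑_{k=1}^{33} k² = 33×34×67/6 = 12529
∑_{k=34}^{45} k² = 31395 - 12529 = 18866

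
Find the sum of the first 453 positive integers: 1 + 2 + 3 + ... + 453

Formula: ∑k = n(n+1)/2
= 453×454/2
= 205662/2
= 102831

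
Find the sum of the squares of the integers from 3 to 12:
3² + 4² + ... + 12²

Use ∑_{k=1}^{n} k² = n(n+1)(2n+1)/6, then subtract the first 2 terms.
∑_{k=1}^{12} k² = 12×13×25/6 = 650
∑_{k=1}^{2} k² = 2×3×5/6 = 5
∑_{k=3}^{12} k² = 650 - 5 = 645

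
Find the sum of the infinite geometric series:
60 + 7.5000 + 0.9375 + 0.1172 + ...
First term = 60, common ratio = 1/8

For |r| < 1, S = a / (1 - r)
S = 60 / (1 - (1/8))
S = 60 / (7/8)
S = 480/7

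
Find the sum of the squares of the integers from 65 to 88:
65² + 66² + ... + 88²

Use ∑_{k=1}^{n} k² = n(n+1)(2n+1)/6, then subtract the first 64 terms.
∑_{k=1}^{88} k² = 88×89×177/6 = 231044
∑_{k=1}^{64} k² = 64×65×129/6 = 89440
∑_{k=65}^{88} k² = 231044 - 89440 = 141604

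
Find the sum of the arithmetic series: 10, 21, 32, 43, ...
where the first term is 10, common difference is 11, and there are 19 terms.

Sₙ = n/2 × (first + last)
Last term = a + (n-1)d = 10 + (19-1)×11 = 208
S_19 = 19/2 × (10 + 208)
S_19 = 19/2 × 218 = 2071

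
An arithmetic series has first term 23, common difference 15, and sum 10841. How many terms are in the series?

Using S = n/2 × [2a + (n-1)d]
10841 = n/2 × [2(23) + (n-1)(15)]
10841 = n/2 × [46 + 15n - 15]
21682 = n × [31 + 15n]
15n² + (31)n - 21682 = 0
Discriminant: Δ = (31)² - 4(15)(-21682) = 961 + 1300920 = 1301881
√Δ = 1141
n = [-(31) + √Δ] / (2·15) = (-31 + 1141) / 30 = 1110 / 30 = 37
(The negative root is discarded since n must be a positive integer.)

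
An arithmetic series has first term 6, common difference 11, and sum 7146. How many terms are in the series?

Using S = n/2 × [2a + (n-1)d]
7146 = n/2 × [2(6) + (n-1)(11)]
7146 = n/2 × [12 + 11n - 11]
14292 = n × [1 + 11n]
11n² + (1)n - 14292 = 0
Discriminant: Δ = (1)² - 4(11)(-14292) = 1 + 628848 = 628849
√Δ = 793
n = [-(1) + √Δ] / (2·11) = (-1 + 793) / 22 = 792 / 22 = 36
(The negative root is discarded since n must be a positive integer.)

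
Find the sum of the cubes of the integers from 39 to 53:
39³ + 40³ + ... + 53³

Use ∑_{k=1}^{n} k³ = [n(n+1)/2]², then subtract the first 38 terms.
∑_{k=1}^{53} k³ = [53×54/2]² = 1431² = 2047761
∑_{k=1}^{38} k³ = [38×39/2]² = 741² = 549081
∑_{k=39}^{53} k³ = 2047761 - 549081 = 1498680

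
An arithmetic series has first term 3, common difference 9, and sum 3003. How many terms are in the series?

Using S = n/2 × [2a + (n-1)d]
3003 = n/2 × [2(3) + (n-1)(9)]
3003 = n/2 × [6 + 9n - 9]
6006 = n × [-3 + 9n]
9n² + (-3)n - 6006 = 0
Discriminant: Δ = (-3)² - 4(9)(-6006) = 9 + 216216 = 216225
√Δ = 465
n = [-(-3) + √Δ] / (2·9) = (3 + 465) / 18 = 468 / 18 = 26
(The negative root is discarded since n must be a positive integer.)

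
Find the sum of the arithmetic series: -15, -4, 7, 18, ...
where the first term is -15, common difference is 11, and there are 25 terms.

Sₙ = n/2 × (first + last)
Last term = a + (n-1)d = -15 + (25-1)×11 = 249
S_25 = 25/2 × (-15 + 249)
S_25 = 25/2 × 234 = 2925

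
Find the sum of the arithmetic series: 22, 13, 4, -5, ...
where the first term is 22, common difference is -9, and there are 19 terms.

Sₙ = n/2 × (first + last)
Last term = a + (n-1)d = 22 + (19-1)×(-9) = -140
S_19 = 19/2 × (22 + (-140))
S_19 = 19/2 × (-118) = -1121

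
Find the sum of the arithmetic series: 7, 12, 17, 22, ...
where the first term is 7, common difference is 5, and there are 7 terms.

Sₙ = n/2 × (first + last)
Last term = a + (n-1)d = 7 + (7-1)×5 = 37
S_7 = 7/2 × (7 + 37)
S_7 = 7/2 × 44 = 154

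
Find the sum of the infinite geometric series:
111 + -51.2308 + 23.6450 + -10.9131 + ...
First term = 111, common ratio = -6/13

For |r| < 1, S = a / (1 - r)
S = 111 / (1 - (-6/13))
S = 111 / (19/13)
S = 1443/19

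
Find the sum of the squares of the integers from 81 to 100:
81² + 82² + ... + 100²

Use ∑_{k=1}^{n} k² = n(n+1)(2n+1)/6, then subtract the first 80 terms.
∑_{k=1}^{100} k² = 100×101×201/6 = 338350
∑_{k=1}^{80} k² = 80×81×161/6 = 173880
∑_{k=81}^{100} k² = 338350 - 173880 = 164470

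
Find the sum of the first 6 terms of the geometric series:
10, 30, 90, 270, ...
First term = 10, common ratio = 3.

Sₙ = a(1 - rⁿ) / (1 - r)
S_6 = 10(1 - 3^6) / (1 - 3)
S_6 = 10(1 - 729) / (-2)
S_6 = 3640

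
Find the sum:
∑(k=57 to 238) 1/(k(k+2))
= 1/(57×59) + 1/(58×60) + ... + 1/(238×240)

Partial fractions: 1/(k(k+2)) = (1/2)[1/k - 1/(k+2)]
Telescoping leaves the first two and last two terms:
= (1/2)[1/57 + 1/58 - 1/239 - 1/240]
= 835471/63210720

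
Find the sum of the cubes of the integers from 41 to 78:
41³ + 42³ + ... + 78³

Use ∑_{k=1}^{n} k³ = [n(n+1)/2]², then subtract the first 40 terms.
∑_{k=1}^{78} k³ = [78×79/2]² = 3081² = 9492561
∑_{k=1}^{40} k³ = [40×41/2]² = 820² = 672400
∑_{k=41}^{78} k³ = 9492561 - 672400 = 8820161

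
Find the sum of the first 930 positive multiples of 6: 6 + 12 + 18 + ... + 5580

Factor out 6: = 6(1 + 2 + ... + 930) = 6 × n(n+1)/2
= 6 × 930×931/2
= 6 × 432915
= 2597490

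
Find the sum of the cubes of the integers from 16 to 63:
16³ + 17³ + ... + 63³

Use ∑_{k=1}^{n} k³ = [n(n+1)/2]², then subtract the first 15 terms.
∑_{k=1}^{63} k³ = [63×64/2]² = 2016² = 4064256
∑_{k=1}^{15} k³ = [15×16/2]² = 120² = 14400
∑_{k=16}^{63} k³ = 4064256 - 14400 = 4049856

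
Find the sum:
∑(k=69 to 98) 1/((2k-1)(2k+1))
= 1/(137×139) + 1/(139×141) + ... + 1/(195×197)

Partial fractions: 1/((2k-1)(2k+1)) = (1/2)[1/(2k-1) - 1/(2k+1)]
The series telescopes:
= (1/2)[1/137 - 1/197]
= 30/26989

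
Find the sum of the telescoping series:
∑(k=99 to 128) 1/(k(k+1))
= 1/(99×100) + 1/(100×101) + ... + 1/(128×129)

Partial fractions: 1/(k(k+1)) = 1/k - 1/(k+1)
The series telescopes:
= (1/99 - 1/100) + (1/100 - 1/101) + ... + (1/128 - 1/129)
= 1/99 - 1/129
= 10/4257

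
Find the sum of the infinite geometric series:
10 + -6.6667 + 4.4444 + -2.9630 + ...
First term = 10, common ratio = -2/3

For |r| < 1, S = a / (1 - r)
S = 10 / (1 - (-2/3))
S = 10 / (5/3)
S = 6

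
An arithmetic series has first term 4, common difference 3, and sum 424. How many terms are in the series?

Using S = n/2 × [2a + (n-1)d]
424 = n/2 × [2(4) + (n-1)(3)]
424 = n/2 × [8 + 3n - 3]
848 = n × [5 + 3n]
3n² + (5)n - 848 = 0
Discriminant: Δ = (5)² - 4(3)(-848) = 25 + 10176 = 10201
√Δ = 101
n = [-(5) + √Δ] / (2·3) = (-5 + 101) / 6 = 96 / 6 = 16
(The negative root is discarded since n must be a positive integer.)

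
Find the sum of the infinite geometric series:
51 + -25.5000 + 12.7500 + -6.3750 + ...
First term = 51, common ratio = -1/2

For |r| < 1, S = a / (1 - r)
S = 51 / (1 - (-1/2))
S = 51 / (3/2)
S = 34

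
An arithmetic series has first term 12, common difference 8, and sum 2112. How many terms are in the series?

Using S = n/2 × [2a + (n-1)d]
2112 = n/2 × [2(12) + (n-1)(8)]
2112 = n/2 × [24 + 8n - 8]
4224 = n × [16 + 8n]
8n² + (16)n - 4224 = 0
Discriminant: Δ = (16)² - 4(8)(-4224) = 256 + 135168 = 135424
√Δ = 368
n = [-(16) + √Δ] / (2·8) = (-16 + 368) / 16 = 352 / 16 = 22
(The negative root is discarded since n must be a positive integer.)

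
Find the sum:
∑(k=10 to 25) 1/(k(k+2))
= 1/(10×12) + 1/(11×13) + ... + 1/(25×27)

Partial fractions: 1/(k(k+2)) = (1/2)[1/k - 1/(k+2)]
Telescoping leaves the first two and last two terms:
= (1/2)[1/10 + 1/11 - 1/26 - 1/27]
= 1114/19305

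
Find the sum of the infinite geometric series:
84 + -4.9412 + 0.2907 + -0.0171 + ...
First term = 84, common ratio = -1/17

For |r| < 1, S = a / (1 - r)
S = 84 / (1 - (-1/17))
S = 84 / (18/17)
S = 238/3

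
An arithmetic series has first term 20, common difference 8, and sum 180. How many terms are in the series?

Using S = n/2 × [2a + (n-1)d]
180 = n/2 × [2(20) + (n-1)(8)]
180 = n/2 × [40 + 8n - 8]
360 = n × [32 + 8n]
8n² + (32)n - 360 = 0
Discriminant: Δ = (32)² - 4(8)(-360) = 1024 + 11520 = 12544
√Δ = 112
n = [-(32) + √Δ] / (2·8) = (-32 + 112) / 16 = 80 / 16 = 5
(The negative root is discarded since n must be a positive integer.)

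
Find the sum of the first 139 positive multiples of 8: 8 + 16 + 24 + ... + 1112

Factor out 8: = 8(1 + 2 + ... + 139) = 8 × n(n+1)/2
= 8 × 139×140/2
= 8 × 9730
= 77840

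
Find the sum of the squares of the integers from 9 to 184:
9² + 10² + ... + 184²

Use ∑_{k=1}^{n} k² = n(n+1)(2n+1)/6, then subtract the first 8 terms.
∑_{k=1}^{184} k² = 184×185×369/6 = 2093460
∑_{k=1}^{8} k² = 8×9×17/6 = 204
∑_{k=9}^{184} k² = 2093460 - 204 = 2093256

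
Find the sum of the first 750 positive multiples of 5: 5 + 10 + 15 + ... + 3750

Factor out 5: = 5(1 + 2 + ... + 750) = 5 × n(n+1)/2
= 5 × 750×751/2
= 5 × 281625
= 1408125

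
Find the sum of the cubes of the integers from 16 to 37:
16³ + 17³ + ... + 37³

Use ∑_{k=1}^{n} k³ = [n(n+1)/2]², then subtract the first 15 terms.
∑_{k=1}^{37} k³ = [37×38/2]² = 703² = 494209
∑_{k=1}^{15} k³ = [15×16/2]² = 120² = 14400
∑_{k=16}^{37} k³ = 494209 - 14400 = 479809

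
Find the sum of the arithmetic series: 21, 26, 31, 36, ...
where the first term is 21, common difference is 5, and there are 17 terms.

Sₙ = n/2 × (first + last)
Last term = a + (n-1)d = 21 + (17-1)×5 = 101
S_17 = 17/2 × (21 + 101)
S_17 = 17/2 × 122 = 1037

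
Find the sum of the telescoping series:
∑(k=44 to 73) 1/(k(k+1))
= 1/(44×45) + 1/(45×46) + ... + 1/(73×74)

Partial fractions: 1/(k(k+1)) = 1/k - 1/(k+1)
The series telescopes:
= (1/44 - 1/45) + (1/45 - 1/46) + ... + (1/73 - 1/74)
= 1/44 - 1/74
= 15/1628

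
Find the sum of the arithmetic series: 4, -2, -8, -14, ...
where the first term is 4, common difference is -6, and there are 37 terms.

Sₙ = n/2 × (first + last)
Last term = a + (n-1)d = 4 + (37-1)×(-6) = -212
S_37 = 37/2 × (4 + (-212))
S_37 = 37/2 × (-208) = -3848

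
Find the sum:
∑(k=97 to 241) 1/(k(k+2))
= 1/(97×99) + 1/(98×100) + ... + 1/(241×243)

Partial fractions: 1/(k(k+2)) = (1/2)[1/k - 1/(k+2)]
Telescoping leaves the first two and last two terms:
= (1/2)[1/97 + 1/98 - 1/242 - 1/243]
= 857095/139752459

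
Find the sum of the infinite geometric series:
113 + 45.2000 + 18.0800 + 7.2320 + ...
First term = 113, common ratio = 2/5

For |r| < 1, S = a / (1 - r)
S = 113 / (1 - (2/5))
S = 113 / (3/5)
S = 565/3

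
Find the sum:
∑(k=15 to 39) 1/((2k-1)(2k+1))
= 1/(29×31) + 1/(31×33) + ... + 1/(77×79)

Partial fractions: 1/((2k-1)(2k+1)) = (1/2)[1/(2k-1) - 1/(2k+1)]
The series telescopes:
= (1/2)[1/29 - 1/79]
= 25/2291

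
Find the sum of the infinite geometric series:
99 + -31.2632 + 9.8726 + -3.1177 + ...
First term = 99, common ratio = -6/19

For |r| < 1, S = a / (1 - r)
S = 99 / (1 - (-6/19))
S = 99 / (25/19)
S = 1881/25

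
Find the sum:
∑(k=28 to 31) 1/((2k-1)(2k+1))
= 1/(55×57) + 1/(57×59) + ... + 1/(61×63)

Partial fractions: 1/((2k-1)(2k+1)) = (1/2)[1/(2k-1) - 1/(2k+1)]
The series telescopes:
= (1/2)[1/55 - 1/63]
= 4/3465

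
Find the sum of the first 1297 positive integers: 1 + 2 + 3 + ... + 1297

Formula: ∑k = n(n+1)/2
= 1297×1298/2
= 1683506/2
= 841753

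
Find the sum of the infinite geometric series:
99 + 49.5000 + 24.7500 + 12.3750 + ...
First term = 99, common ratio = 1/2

For |r| < 1, S = a / (1 - r)
S = 99 / (1 - (1/2))
S = 99 / (1/2)
S = 198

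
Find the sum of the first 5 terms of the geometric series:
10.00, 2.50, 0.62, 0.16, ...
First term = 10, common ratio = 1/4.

Sₙ = a(1 - rⁿ) / (1 - r)
S_5 = 10(1 - (1/4)^5) / (1 - (1/4))
S_5 = 10(1 - (1/1024)) / (3/4)
S_5 = 1705/128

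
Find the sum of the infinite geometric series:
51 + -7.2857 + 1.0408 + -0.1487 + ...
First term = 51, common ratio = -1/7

For |r| < 1, S = a / (1 - r)
S = 51 / (1 - (-1/7))
S = 51 / (8/7)
S = 357/8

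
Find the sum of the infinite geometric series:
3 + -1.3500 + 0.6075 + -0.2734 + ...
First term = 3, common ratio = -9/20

For |r| < 1, S = a / (1 - r)
S = 3 / (1 - (-9/20))
S = 3 / (29/20)
S = 60/29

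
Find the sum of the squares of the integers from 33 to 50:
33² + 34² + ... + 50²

Use ∑_{k=1}^{n} k² = n(n+1)(2n+1)/6, then subtract the first 32 terms.
∑_{k=1}^{50} k² = 50×51×101/6 = 42925
∑_{k=1}^{32} k² = 32×33×65/6 = 11440
∑_{k=33}^{50} k² = 42925 - 11440 = 31485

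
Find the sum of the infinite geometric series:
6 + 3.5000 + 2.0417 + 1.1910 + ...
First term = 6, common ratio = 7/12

For |r| < 1, S = a / (1 - r)
S = 6 / (1 - (7/12))
S = 6 / (5/12)
S = 72/5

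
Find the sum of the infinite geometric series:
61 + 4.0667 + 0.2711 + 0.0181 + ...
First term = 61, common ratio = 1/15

For |r| < 1, S = a / (1 - r)
S = 61 / (1 - (1/15))
S = 61 / (14/15)
S = 915/14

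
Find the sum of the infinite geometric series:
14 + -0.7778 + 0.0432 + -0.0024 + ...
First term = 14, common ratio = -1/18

For |r| < 1, S = a / (1 - r)
S = 14 / (1 - (-1/18))
S = 14 / (19/18)
S = 252/19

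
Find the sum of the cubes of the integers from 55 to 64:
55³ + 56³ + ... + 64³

Use ∑_{k=1}^{n} k³ = [n(n+1)/2]², then subtract the first 54 terms.
∑_{k=1}^{64} k³ = [64×65/2]² = 2080² = 4326400
∑_{k=1}^{54} k³ = [54×55/2]² = 1485² = 2205225
∑_{k=55}^{64} k³ = 4326400 - 2205225 = 2121175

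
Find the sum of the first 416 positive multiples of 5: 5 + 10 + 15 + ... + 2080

Factor out 5: = 5(1 + 2 + ... + 416) = 5 × n(n+1)/2
= 5 × 416×417/2
= 5 × 86736
= 433680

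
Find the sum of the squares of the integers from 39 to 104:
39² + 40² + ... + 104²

Use ∑_{k=1}^{n} k² = n(n+1)(2n+1)/6, then subtract the first 38 terms.
∑_{k=1}^{104} k² = 104×105×209/6 = 380380
∑_{k=1}^{38} k² = 38×39×77/6 = 19019
∑_{k=39}^{104} k² = 380380 - 19019 = 361361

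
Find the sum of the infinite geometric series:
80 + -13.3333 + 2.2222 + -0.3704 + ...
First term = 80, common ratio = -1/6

For |r| < 1, S = a / (1 - r)
S = 80 / (1 - (-1/6))
S = 80 / (7/6)
S = 480/7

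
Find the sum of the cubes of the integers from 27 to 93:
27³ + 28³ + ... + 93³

Use ∑_{k=1}^{n} k³ = [n(n+1)/2]², then subtract the first 26 terms.
∑_{k=1}^{93} k³ = [93×94/2]² = 4371² = 19105641
∑_{k=1}^{26} k³ = [26×27/2]² = 351² = 123201
∑_{k=27}^{93} k³ = 19105641 - 123201 = 18982440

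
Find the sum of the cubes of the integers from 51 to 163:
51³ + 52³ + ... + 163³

Use ∑_{k=1}^{n} k³ = [n(n+1)/2]², then subtract the first 50 terms.
∑_{k=1}^{163} k³ = [163×164/2]² = 13366² = 178649956
∑_{k=1}^{50} k³ = [50×51/2]² = 1275² = 1625625
∑_{k=51}^{163} k³ = 178649956 - 1625625 = 177024331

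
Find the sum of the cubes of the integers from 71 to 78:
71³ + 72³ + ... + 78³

Use ∑_{k=1}^{n} k³ = [n(n+1)/2]², then subtract the first 70 terms.
∑_{k=1}^{78} k³ = [78×79/2]² = 3081² = 9492561
∑_{k=1}^{70} k³ = [70×71/2]² = 2485² = 6175225
∑_{k=71}^{78} k³ = 9492561 - 6175225 = 3317336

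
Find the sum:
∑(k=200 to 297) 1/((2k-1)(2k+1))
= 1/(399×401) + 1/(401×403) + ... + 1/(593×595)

Partial fractions: 1/((2k-1)(2k+1)) = (1/2)[1/(2k-1) - 1/(2k+1)]
The series telescopes:
= (1/2)[1/399 - 1/595]
= 2/4845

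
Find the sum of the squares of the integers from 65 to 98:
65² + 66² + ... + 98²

Use ∑_{k=1}^{n} k² = n(n+1)(2n+1)/6, then subtract the first 64 terms.
∑_{k=1}^{98} k² = 98×99×197/6 = 318549
∑_{k=1}^{64} k² = 64×65×129/6 = 89440
∑_{k=65}^{98} k² = 318549 - 89440 = 229109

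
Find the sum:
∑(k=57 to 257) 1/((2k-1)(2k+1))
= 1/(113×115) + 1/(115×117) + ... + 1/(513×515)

Partial fractions: 1/((2k-1)(2k+1)) = (1/2)[1/(2k-1) - 1/(2k+1)]
The series telescopes:
= (1/2)[1/113 - 1/515]
= 201/58195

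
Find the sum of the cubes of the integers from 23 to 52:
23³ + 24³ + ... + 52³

Use ∑_{k=1}^{n} k³ = [n(n+1)/2]², then subtract the first 22 terms.
∑_{k=1}^{52} k³ = [52×53/2]² = 1378² = 1898884
∑_{k=1}^{22} k³ = [22×23/2]² = 253² = 64009
∑_{k=23}^{52} k³ = 1898884 - 64009 = 1834875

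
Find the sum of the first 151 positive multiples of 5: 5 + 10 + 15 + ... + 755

Factor out 5: = 5(1 + 2 + ... + 151) = 5 × n(n+1)/2
= 5 × 151×152/2
= 5 × 11476
= 57380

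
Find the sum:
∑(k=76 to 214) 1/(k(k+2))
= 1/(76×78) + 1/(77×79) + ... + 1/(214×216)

Partial fractions: 1/(k(k+2)) = (1/2)[1/k - 1/(k+2)]
Telescoping leaves the first two and last two terms:
= (1/2)[1/76 + 1/77 - 1/215 - 1/216]
= 1145777/135883440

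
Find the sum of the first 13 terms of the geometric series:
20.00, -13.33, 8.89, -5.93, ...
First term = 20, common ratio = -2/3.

Sₙ = a(1 - rⁿ) / (1 - r)
S_13 = 20(1 - (-2/3)^13) / (1 - (-2/3))
S_13 = 20(1 - (-8192/1594323)) / (5/3)
S_13 = 6410060/531441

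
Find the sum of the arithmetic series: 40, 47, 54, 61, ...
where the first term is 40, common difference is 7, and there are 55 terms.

Sₙ = n/2 × (first + last)
Last term = a + (n-1)d = 40 + (55-1)×7 = 418
S_55 = 55/2 × (40 + 418)
S_55 = 55/2 × 458 = 12595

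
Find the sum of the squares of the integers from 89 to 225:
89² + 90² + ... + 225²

Use ∑_{k=1}^{n} k² = n(n+1)(2n+1)/6, then subtract the first 88 terms.
∑_{k=1}^{225} k² = 225×226×451/6 = 3822225
∑_{k=1}^{88} k² = 88×89×177/6 = 231044
∑_{k=89}^{225} k² = 3822225 - 231044 = 3591181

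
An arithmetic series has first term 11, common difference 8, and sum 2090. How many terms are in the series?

Using S = n/2 × [2a + (n-1)d]
2090 = n/2 × [2(11) + (n-1)(8)]
2090 = n/2 × [22 + 8n - 8]
4180 = n × [14 + 8n]
8n² + (14)n - 4180 = 0
Discriminant: Δ = (14)² - 4(8)(-4180) = 196 + 133760 = 133956
√Δ = 366
n = [-(14) + √Δ] / (2·8) = (-14 + 366) / 16 = 352 / 16 = 22
(The negative root is discarded since n must be a positive integer.)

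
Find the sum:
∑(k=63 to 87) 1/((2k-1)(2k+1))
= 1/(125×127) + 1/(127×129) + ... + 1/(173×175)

Partial fractions: 1/((2k-1)(2k+1)) = (1/2)[1/(2k-1) - 1/(2k+1)]
The series telescopes:
= (1/2)[1/125 - 1/175]
= 1/875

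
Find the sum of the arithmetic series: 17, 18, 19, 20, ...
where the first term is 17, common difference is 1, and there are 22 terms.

Sₙ = n/2 × (first + last)
Last term = a + (n-1)d = 17 + (22-1)×1 = 38
S_22 = 22/2 × (17 + 38)
S_22 = 22/2 × 55 = 605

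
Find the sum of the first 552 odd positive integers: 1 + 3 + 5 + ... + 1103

Sum of first n odd numbers = n²
= 552²
= 304704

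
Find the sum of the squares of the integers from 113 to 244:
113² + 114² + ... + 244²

Use ∑_{k=1}^{n} k² = n(n+1)(2n+1)/6, then subtract the first 112 terms.
∑_{k=1}^{244} k² = 244×245×489/6 = 4872070
∑_{k=1}^{112} k² = 112×113×225/6 = 474600
∑_{k=113}^{244} k² = 4872070 - 474600 = 4397470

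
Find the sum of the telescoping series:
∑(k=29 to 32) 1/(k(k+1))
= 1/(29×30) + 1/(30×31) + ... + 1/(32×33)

Partial fractions: 1/(k(k+1)) = 1/k - 1/(k+1)
The series telescopes:
= (1/29 - 1/30) + (1/30 - 1/31) + ... + (1/32 - 1/33)
= 1/29 - 1/33
= 4/957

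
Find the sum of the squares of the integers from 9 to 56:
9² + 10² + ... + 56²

Use ∑_{k=1}^{n} k² = n(n+1)(2n+1)/6, then subtract the first 8 terms.
∑_{k=1}^{56} k² = 56×57×113/6 = 60116
∑_{k=1}^{8} k² = 8×9×17/6 = 204
∑_{k=9}^{56} k² = 60116 - 204 = 59912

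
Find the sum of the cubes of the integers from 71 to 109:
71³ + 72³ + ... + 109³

Use ∑_{k=1}^{n} k³ = [n(n+1)/2]², then subtract the first 70 terms.
∑_{k=1}^{109} k³ = [109×110/2]² = 5995² = 35940025
∑_{k=1}^{70} k³ = [70×71/2]² = 2485² = 6175225
∑_{k=71}^{109} k³ = 35940025 - 6175225 = 29764800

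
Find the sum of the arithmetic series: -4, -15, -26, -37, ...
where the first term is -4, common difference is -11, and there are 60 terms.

Sₙ = n/2 × (first + last)
Last term = a + (n-1)d = -4 + (60-1)×(-11) = -653
S_60 = 60/2 × (-4 + (-653))
S_60 = 60/2 × (-657) = -19710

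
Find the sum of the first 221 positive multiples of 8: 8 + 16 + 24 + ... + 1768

Factor out 8: = 8(1 + 2 + ... + 221) = 8 × n(n+1)/2
= 8 × 221×222/2
= 8 × 24531
= 196248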